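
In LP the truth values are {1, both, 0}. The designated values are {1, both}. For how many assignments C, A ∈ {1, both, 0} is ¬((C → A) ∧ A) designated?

Of the 9 assignments, 6 give a value in {1, both}.

6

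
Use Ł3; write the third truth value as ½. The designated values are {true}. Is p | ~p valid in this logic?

Countermodel: p=½ gives ½, which is not designated.

No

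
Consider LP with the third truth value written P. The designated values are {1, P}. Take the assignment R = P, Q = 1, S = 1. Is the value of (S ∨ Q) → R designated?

Yes

S ∨ Q = 1 ∨ 1 = 1
(S ∨ Q) → R = 1 → P = P  [¬1 ∨ P]
P ∈ {1, P}.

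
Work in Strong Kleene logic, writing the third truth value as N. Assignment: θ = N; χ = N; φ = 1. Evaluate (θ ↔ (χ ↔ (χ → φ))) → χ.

N

χ → φ = N → 1 = 1  [¬N ∨ 1]
χ ↔ (χ → φ) = N ↔ 1 = N
θ ↔ (χ ↔ (χ → φ)) = N ↔ N = N
(θ ↔ (χ ↔ (χ → φ))) → χ = N → N = N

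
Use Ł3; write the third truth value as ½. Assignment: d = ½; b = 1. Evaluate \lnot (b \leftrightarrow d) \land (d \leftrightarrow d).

½

b \leftrightarrow d = 1 \leftrightarrow ½ = ½  [1 − |1−½|]
\lnot (b \leftrightarrow d) = \lnot ½ = ½
d \leftrightarrow d = ½ \leftrightarrow ½ = 1
\lnot (b \leftrightarrow d) \land (d \leftrightarrow d) = ½ \land 1 = ½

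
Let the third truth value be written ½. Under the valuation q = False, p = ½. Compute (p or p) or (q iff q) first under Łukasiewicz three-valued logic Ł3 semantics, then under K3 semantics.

True; True

In Łukasiewicz three-valued logic Ł3: p or p = ½ or ½ = ½
q iff q = False iff False = True
(p or p) or (q iff q) = ½ or True = True
In K3: p or p = ½ or ½ = ½
q iff q = False iff False = True
(p or p) or (q iff q) = ½ or True = True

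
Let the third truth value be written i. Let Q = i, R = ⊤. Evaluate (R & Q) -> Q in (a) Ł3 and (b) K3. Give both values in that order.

In Ł3: R & Q = ⊤ & i = i
(R & Q) -> Q = i -> i = ⊤  [min(1, 1−½+½)]
In K3: R & Q = ⊤ & i = i
(R & Q) -> Q = i -> i = i  [~i | i]
They differ because Ł3 and K3 treat i differently under implication.

⊤; i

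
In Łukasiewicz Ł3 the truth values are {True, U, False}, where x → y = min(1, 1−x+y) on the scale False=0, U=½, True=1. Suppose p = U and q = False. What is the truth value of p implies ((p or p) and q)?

U

p or p = U or U = U
(p or p) and q = U and False = False
p implies ((p or p) and q) = U implies False = U  [min(1, 1−½+0)]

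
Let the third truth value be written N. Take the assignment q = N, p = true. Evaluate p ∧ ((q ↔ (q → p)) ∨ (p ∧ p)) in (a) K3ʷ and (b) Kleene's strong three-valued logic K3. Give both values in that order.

In K3ʷ: q → p = N → true = N  [any arg is the third value ⇒ result is the third value]
q ↔ (q → p) = N ↔ N = N
p ∧ p = true ∧ true = true
(q ↔ (q → p)) ∨ (p ∧ p) = N ∨ true = N
p ∧ ((q ↔ (q → p)) ∨ (p ∧ p)) = true ∧ N = N
In Kleene's strong three-valued logic K3: q → p = N → true = true  [¬N ∨ true]
q ↔ (q → p) = N ↔ true = N
p ∧ p = true ∧ true = true
(q ↔ (q → p)) ∨ (p ∧ p) = N ∨ true = true
p ∧ ((q ↔ (q → p)) ∨ (p ∧ p)) = true ∧ true = true
They differ because K3ʷ and Kleene's strong three-valued logic K3 treat N differently under the binary connectives.

N; true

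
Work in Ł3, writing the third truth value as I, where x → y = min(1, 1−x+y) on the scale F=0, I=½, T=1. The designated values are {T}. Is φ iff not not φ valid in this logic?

Every assignment of φ over {T, I, F} gives a value in {T}.
In particular, with φ=I: φ iff not not φ = T.

Yes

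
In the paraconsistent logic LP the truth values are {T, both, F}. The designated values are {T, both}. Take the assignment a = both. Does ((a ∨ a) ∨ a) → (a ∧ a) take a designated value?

a ∨ a = both ∨ both = both
(a ∨ a) ∨ a = both ∨ both = both
a ∧ a = both ∧ both = both
((a ∨ a) ∨ a) → (a ∧ a) = both → both = both
both ∈ {T, both}.

Yes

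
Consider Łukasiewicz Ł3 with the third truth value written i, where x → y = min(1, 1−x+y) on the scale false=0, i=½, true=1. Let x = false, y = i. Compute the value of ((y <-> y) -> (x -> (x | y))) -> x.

y <-> y = i <-> i = true  [1 − |½−½|]
x | y = false | i = i
x -> (x | y) = false -> i = true
(y <-> y) -> (x -> (x | y)) = true -> true = true
((y <-> y) -> (x -> (x | y))) -> x = true -> false = false

false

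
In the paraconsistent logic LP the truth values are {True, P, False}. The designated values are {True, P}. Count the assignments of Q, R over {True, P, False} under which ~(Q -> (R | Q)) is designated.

Designated under: (Q=P, R=P); (Q=P, R=False).

2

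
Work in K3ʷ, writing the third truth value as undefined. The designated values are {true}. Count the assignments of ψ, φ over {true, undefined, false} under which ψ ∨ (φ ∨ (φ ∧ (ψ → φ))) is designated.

Designated under: (ψ=true, φ=true); (ψ=true, φ=false); (ψ=false, φ=true).

3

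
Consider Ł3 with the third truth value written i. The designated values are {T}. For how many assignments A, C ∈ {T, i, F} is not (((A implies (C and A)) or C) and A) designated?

4

Designated under: (A=T, C=F); (A=F, C=T); (A=F, C=i); (A=F, C=F).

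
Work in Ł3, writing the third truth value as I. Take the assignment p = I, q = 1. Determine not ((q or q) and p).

q or q = 1 or 1 = 1
(q or q) and p = 1 and I = I
not ((q or q) and p) = not I = I

I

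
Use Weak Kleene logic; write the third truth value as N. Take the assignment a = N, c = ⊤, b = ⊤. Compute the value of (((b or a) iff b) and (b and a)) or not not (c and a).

b or a = ⊤ or N = N
(b or a) iff b = N iff ⊤ = N
b and a = ⊤ and N = N
((b or a) iff b) and (b and a) = N and N = N
c and a = ⊤ and N = N
not (c and a) = not N = N
not not (c and a) = not N = N
(((b or a) iff b) and (b and a)) or not not (c and a) = N or N = N

N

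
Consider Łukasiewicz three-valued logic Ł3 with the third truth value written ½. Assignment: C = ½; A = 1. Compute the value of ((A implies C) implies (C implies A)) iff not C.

½

A implies C = 1 implies ½ = ½
C implies A = ½ implies 1 = 1
(A implies C) implies (C implies A) = ½ implies 1 = 1
not C = not ½ = ½
((A implies C) implies (C implies A)) iff not C = 1 iff ½ = ½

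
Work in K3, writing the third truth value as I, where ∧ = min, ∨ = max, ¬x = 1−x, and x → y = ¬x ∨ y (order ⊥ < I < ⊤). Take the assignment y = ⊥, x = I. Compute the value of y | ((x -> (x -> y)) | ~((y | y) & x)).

⊤

x -> y = I -> ⊥ = I
x -> (x -> y) = I -> I = I
y | y = ⊥ | ⊥ = ⊥
(y | y) & x = ⊥ & I = ⊥
~((y | y) & x) = ~⊥ = ⊤
(x -> (x -> y)) | ~((y | y) & x) = I | ⊤ = ⊤
y | ((x -> (x -> y)) | ~((y | y) & x)) = ⊥ | ⊤ = ⊤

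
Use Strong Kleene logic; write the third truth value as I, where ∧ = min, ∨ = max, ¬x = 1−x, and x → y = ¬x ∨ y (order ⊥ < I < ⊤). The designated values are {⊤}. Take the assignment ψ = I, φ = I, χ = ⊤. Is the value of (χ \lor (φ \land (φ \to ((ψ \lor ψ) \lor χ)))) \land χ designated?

ψ \lor ψ = I \lor I = I
(ψ \lor ψ) \lor χ = I \lor ⊤ = ⊤
φ \to ((ψ \lor ψ) \lor χ) = I \to ⊤ = ⊤  [\lnot I \lor ⊤]
φ \land (φ \to ((ψ \lor ψ) \lor χ)) = I \land ⊤ = I
χ \lor (φ \land (φ \to ((ψ \lor ψ) \lor χ))) = ⊤ \lor I = ⊤
(χ \lor (φ \land (φ \to ((ψ \lor ψ) \lor χ)))) \land χ = ⊤ \land ⊤ = ⊤
⊤ ∈ {⊤}.

Yes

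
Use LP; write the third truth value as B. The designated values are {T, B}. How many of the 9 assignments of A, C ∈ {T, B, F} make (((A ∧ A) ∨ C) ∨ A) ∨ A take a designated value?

8

Of the 9 assignments, 8 give a value in {T, B}.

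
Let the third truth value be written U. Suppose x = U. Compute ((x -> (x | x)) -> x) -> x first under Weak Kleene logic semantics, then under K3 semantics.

U; U

In Weak Kleene logic: x | x = U | U = U
x -> (x | x) = U -> U = U
(x -> (x | x)) -> x = U -> U = U
((x -> (x | x)) -> x) -> x = U -> U = U
In K3: x | x = U | U = U
x -> (x | x) = U -> U = U
(x -> (x | x)) -> x = U -> U = U
((x -> (x | x)) -> x) -> x = U -> U = U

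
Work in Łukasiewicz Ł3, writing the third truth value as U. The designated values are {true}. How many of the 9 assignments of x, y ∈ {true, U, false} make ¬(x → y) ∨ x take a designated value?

Designated under: (x=true, y=true); (x=true, y=U); (x=true, y=false).

3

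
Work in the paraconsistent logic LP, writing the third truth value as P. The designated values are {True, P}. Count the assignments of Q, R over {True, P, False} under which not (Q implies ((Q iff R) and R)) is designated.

Of the 9 assignments, 5 give a value in {True, P}.

5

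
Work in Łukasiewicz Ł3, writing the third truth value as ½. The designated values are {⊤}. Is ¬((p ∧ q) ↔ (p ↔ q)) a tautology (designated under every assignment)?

Countermodel: p=⊤, q=⊤ gives ⊥, which is not designated.

No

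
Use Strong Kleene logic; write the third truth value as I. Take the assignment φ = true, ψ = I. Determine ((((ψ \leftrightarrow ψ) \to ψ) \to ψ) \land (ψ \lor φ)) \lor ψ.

ψ \leftrightarrow ψ = I \leftrightarrow I = I
(ψ \leftrightarrow ψ) \to ψ = I \to I = I  [\lnot I \lor I]
((ψ \leftrightarrow ψ) \to ψ) \to ψ = I \to I = I
ψ \lor φ = I \lor true = true
(((ψ \leftrightarrow ψ) \to ψ) \to ψ) \land (ψ \lor φ) = I \land true = I
((((ψ \leftrightarrow ψ) \to ψ) \to ψ) \land (ψ \lor φ)) \lor ψ = I \lor I = I

I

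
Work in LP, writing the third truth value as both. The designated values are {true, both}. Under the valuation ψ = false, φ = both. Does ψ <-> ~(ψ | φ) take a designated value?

Yes

ψ | φ = false | both = both
~(ψ | φ) = ~both = both
ψ <-> ~(ψ | φ) = false <-> both = both
both ∈ {true, both}.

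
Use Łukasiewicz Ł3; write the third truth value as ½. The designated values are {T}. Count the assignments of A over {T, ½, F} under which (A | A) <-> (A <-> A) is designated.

A=T: T ✓
A=½: ½ ·
A=F: F ·

1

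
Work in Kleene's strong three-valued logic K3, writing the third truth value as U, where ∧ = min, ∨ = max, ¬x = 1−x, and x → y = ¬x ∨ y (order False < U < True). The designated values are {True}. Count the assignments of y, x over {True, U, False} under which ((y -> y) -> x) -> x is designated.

5

Of the 9 assignments, 5 give a value in {True}.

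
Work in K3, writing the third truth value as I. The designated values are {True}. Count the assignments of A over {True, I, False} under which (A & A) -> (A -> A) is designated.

A=True: True ✓
A=I: I ·
A=False: True ✓

2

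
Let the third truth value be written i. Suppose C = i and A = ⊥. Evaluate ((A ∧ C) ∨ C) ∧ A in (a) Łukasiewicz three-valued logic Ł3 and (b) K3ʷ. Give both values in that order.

⊥; i

In Łukasiewicz three-valued logic Ł3: A ∧ C = ⊥ ∧ i = ⊥
(A ∧ C) ∨ C = ⊥ ∨ i = i
((A ∧ C) ∨ C) ∧ A = i ∧ ⊥ = ⊥
In K3ʷ: A ∧ C = ⊥ ∧ i = i
(A ∧ C) ∨ C = i ∨ i = i
((A ∧ C) ∨ C) ∧ A = i ∧ ⊥ = i
They differ because Łukasiewicz three-valued logic Ł3 and K3ʷ treat i differently under the binary connectives.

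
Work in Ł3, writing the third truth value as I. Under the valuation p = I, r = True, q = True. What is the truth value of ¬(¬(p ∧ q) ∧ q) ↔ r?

p ∧ q = I ∧ True = I
¬(p ∧ q) = ¬I = I
¬(p ∧ q) ∧ q = I ∧ True = I
¬(¬(p ∧ q) ∧ q) = ¬I = I
¬(¬(p ∧ q) ∧ q) ↔ r = I ↔ True = I  [1 − |½−1|]

I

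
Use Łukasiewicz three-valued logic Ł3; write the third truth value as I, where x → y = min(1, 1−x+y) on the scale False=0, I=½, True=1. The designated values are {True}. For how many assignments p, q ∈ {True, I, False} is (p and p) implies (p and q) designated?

6

Of the 9 assignments, 6 give a value in {True}.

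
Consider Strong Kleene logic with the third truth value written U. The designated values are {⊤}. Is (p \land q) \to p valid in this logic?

Countermodel: p=U, q=⊤ gives U, which is not designated.

No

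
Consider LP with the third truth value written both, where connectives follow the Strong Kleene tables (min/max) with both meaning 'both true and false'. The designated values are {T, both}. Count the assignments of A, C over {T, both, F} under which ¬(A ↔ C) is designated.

7

Of the 9 assignments, 7 give a value in {T, both}.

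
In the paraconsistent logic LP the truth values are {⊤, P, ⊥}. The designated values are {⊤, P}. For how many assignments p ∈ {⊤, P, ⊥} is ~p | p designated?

p=⊤: ⊤ ✓
p=P: P ✓
p=⊥: ⊤ ✓

3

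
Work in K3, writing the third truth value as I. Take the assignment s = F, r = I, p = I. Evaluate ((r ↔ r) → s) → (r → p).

r ↔ r = I ↔ I = I
(r ↔ r) → s = I → F = I
r → p = I → I = I
((r ↔ r) → s) → (r → p) = I → I = I

I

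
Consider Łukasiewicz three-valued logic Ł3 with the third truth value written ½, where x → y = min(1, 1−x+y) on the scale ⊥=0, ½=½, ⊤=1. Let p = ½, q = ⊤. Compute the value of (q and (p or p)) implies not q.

p or p = ½ or ½ = ½
q and (p or p) = ⊤ and ½ = ½
not q = not ⊤ = ⊥
(q and (p or p)) implies not q = ½ implies ⊥ = ½

½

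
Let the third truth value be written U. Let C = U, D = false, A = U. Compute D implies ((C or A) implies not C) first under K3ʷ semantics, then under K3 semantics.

In K3ʷ: C or A = U or U = U
not C = not U = U
(C or A) implies not C = U implies U = U  [any arg is the third value ⇒ result is the third value]
D implies ((C or A) implies not C) = false implies U = U
In K3: C or A = U or U = U
not C = not U = U
(C or A) implies not C = U implies U = U  [not U or U]
D implies ((C or A) implies not C) = false implies U = true
They differ because K3ʷ and K3 treat U differently under the binary connectives.

U; true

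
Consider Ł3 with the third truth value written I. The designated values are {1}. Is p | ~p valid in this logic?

Countermodel: p=I gives I, which is not designated.

No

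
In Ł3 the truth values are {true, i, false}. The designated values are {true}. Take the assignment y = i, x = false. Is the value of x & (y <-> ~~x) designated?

No

~x = ~false = true
~~x = ~true = false
y <-> ~~x = i <-> false = i  [1 − |½−0|]
x & (y <-> ~~x) = false & i = false
false ∉ {true}.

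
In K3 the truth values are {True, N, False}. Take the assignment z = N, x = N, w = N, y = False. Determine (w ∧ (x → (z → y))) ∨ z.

z → y = N → False = N  [¬N ∨ False]
x → (z → y) = N → N = N
w ∧ (x → (z → y)) = N ∧ N = N
(w ∧ (x → (z → y))) ∨ z = N ∨ N = N

N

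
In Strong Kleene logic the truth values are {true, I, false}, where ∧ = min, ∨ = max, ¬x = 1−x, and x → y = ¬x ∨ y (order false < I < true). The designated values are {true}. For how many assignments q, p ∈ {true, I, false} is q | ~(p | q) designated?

Designated under: (q=true, p=true); (q=true, p=I); (q=true, p=false); (q=false, p=false).

4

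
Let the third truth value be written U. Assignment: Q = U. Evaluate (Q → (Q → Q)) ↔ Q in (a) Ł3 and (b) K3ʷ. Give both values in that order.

U; U

In Ł3: Q → Q = U → U = 1  [min(1, 1−½+½)]
Q → (Q → Q) = U → 1 = 1
(Q → (Q → Q)) ↔ Q = 1 ↔ U = U
In K3ʷ: Q → Q = U → U = U  [any arg is the third value ⇒ result is the third value]
Q → (Q → Q) = U → U = U
(Q → (Q → Q)) ↔ Q = U ↔ U = U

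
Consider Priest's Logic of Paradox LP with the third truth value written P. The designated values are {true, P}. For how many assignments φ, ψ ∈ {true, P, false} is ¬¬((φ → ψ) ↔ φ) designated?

Of the 9 assignments, 5 give a value in {true, P}.

5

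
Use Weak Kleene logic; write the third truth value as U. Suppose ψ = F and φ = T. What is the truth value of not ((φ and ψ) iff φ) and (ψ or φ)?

φ and ψ = T and F = F
(φ and ψ) iff φ = F iff T = F
not ((φ and ψ) iff φ) = not F = T
ψ or φ = F or T = T
not ((φ and ψ) iff φ) and (ψ or φ) = T and T = T

T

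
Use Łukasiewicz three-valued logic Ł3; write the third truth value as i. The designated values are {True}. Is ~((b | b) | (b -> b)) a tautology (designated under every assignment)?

Countermodel: b=True gives False, which is not designated.

No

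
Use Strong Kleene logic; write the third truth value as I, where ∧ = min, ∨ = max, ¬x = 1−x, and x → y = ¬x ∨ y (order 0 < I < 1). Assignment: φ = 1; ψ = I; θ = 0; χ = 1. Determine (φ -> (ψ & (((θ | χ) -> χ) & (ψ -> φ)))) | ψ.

θ | χ = 0 | 1 = 1
(θ | χ) -> χ = 1 -> 1 = 1
ψ -> φ = I -> 1 = 1
((θ | χ) -> χ) & (ψ -> φ) = 1 & 1 = 1
ψ & (((θ | χ) -> χ) & (ψ -> φ)) = I & 1 = I
φ -> (ψ & (((θ | χ) -> χ) & (ψ -> φ))) = 1 -> I = I
(φ -> (ψ & (((θ | χ) -> χ) & (ψ -> φ)))) | ψ = I | I = I

I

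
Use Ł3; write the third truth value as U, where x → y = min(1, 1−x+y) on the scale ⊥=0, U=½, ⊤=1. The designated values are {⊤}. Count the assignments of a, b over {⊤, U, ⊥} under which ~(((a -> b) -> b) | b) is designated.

1

Designated under: (a=⊥, b=⊥).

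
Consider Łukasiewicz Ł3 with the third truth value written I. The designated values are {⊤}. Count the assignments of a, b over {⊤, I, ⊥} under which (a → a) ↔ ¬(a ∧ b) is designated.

5

Of the 9 assignments, 5 give a value in {⊤}.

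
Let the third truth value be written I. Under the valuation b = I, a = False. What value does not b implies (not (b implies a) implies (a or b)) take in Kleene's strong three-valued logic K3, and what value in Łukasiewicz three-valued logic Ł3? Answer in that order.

In Kleene's strong three-valued logic K3: not b = not I = I
b implies a = I implies False = I  [not I or False]
not (b implies a) = not I = I
a or b = False or I = I
not (b implies a) implies (a or b) = I implies I = I
not b implies (not (b implies a) implies (a or b)) = I implies I = I
In Łukasiewicz three-valued logic Ł3: not b = not I = I
b implies a = I implies False = I  [min(1, 1−½+0)]
not (b implies a) = not I = I
a or b = False or I = I
not (b implies a) implies (a or b) = I implies I = True
not b implies (not (b implies a) implies (a or b)) = I implies True = True
They differ because Kleene's strong three-valued logic K3 and Łukasiewicz three-valued logic Ł3 treat I differently under implication.

I; True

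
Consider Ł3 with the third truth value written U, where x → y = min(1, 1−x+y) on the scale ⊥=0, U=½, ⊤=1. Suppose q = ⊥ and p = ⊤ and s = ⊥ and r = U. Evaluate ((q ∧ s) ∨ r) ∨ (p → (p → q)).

U

q ∧ s = ⊥ ∧ ⊥ = ⊥
(q ∧ s) ∨ r = ⊥ ∨ U = U
p → q = ⊤ → ⊥ = ⊥
p → (p → q) = ⊤ → ⊥ = ⊥
((q ∧ s) ∨ r) ∨ (p → (p → q)) = U ∨ ⊥ = U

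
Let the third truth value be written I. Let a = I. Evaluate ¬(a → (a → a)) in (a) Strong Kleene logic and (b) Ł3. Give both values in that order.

In Strong Kleene logic: a → a = I → I = I
a → (a → a) = I → I = I
¬(a → (a → a)) = ¬I = I
In Ł3: a → a = I → I = True  [min(1, 1−½+½)]
a → (a → a) = I → True = True
¬(a → (a → a)) = ¬True = False
They differ because Strong Kleene logic and Ł3 treat I differently under implication.

I; False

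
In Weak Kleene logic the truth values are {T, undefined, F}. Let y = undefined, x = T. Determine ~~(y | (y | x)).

y | x = undefined | T = undefined
y | (y | x) = undefined | undefined = undefined
~(y | (y | x)) = ~undefined = undefined
~~(y | (y | x)) = ~undefined = undefined

undefined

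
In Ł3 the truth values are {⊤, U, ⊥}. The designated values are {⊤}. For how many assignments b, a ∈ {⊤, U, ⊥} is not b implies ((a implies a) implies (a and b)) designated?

5

Of the 9 assignments, 5 give a value in {⊤}.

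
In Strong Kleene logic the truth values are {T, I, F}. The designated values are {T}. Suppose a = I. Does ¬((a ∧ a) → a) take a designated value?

No

a ∧ a = I ∧ I = I
(a ∧ a) → a = I → I = I  [¬I ∨ I]
¬((a ∧ a) → a) = ¬I = I
I ∉ {T}.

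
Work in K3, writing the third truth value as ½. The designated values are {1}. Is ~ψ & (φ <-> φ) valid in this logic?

Countermodel: ψ=1, φ=1 gives 0, which is not designated.

No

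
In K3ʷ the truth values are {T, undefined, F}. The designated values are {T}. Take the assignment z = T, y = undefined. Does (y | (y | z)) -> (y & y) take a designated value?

y | z = undefined | T = undefined
y | (y | z) = undefined | undefined = undefined
y & y = undefined & undefined = undefined
(y | (y | z)) -> (y & y) = undefined -> undefined = undefined  [any arg is the third value ⇒ result is the third value]
undefined ∉ {T}.

No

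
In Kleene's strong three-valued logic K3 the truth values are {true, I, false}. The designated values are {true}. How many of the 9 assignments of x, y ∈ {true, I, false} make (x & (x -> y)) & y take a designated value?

1

Designated under: (x=true, y=true).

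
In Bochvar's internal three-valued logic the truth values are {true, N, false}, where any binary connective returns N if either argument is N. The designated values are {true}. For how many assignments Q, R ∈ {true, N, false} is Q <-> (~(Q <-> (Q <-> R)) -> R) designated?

Designated under: (Q=true, R=true); (Q=false, R=false).

2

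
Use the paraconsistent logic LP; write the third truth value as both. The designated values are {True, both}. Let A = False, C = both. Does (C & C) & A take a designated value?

No

C & C = both & both = both
(C & C) & A = both & False = False
False ∉ {True, both}.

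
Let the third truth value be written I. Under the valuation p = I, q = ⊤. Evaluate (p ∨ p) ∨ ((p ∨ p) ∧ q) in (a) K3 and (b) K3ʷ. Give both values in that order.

I; I

In K3: p ∨ p = I ∨ I = I
p ∨ p = I ∨ I = I
(p ∨ p) ∧ q = I ∧ ⊤ = I
(p ∨ p) ∨ ((p ∨ p) ∧ q) = I ∨ I = I
In K3ʷ: p ∨ p = I ∨ I = I
p ∨ p = I ∨ I = I
(p ∨ p) ∧ q = I ∧ ⊤ = I
(p ∨ p) ∨ ((p ∨ p) ∧ q) = I ∨ I = I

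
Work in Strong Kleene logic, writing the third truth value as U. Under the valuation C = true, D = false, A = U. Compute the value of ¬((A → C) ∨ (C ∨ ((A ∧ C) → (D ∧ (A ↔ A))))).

false

A → C = U → true = true  [¬U ∨ true]
A ∧ C = U ∧ true = U
A ↔ A = U ↔ U = U
D ∧ (A ↔ A) = false ∧ U = false
(A ∧ C) → (D ∧ (A ↔ A)) = U → false = U
C ∨ ((A ∧ C) → (D ∧ (A ↔ A))) = true ∨ U = true
(A → C) ∨ (C ∨ ((A ∧ C) → (D ∧ (A ↔ A)))) = true ∨ true = true
¬((A → C) ∨ (C ∨ ((A ∧ C) → (D ∧ (A ↔ A))))) = ¬true = false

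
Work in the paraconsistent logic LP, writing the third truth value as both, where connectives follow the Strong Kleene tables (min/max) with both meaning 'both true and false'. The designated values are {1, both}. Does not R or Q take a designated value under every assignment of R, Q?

Countermodel: R=1, Q=0 gives 0, which is not designated.

No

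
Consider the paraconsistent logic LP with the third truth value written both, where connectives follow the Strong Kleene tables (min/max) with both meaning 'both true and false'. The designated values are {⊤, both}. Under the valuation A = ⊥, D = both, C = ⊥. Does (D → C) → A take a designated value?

D → C = both → ⊥ = both  [¬both ∨ ⊥]
(D → C) → A = both → ⊥ = both
both ∈ {⊤, both}.

Yes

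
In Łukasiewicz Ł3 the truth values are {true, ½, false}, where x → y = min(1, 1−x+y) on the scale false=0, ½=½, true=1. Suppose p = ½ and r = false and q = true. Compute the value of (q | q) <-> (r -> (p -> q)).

true

q | q = true | true = true
p -> q = ½ -> true = true
r -> (p -> q) = false -> true = true
(q | q) <-> (r -> (p -> q)) = true <-> true = true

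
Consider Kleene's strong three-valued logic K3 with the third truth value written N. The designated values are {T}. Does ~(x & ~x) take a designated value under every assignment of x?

Countermodel: x=N gives N, which is not designated.

No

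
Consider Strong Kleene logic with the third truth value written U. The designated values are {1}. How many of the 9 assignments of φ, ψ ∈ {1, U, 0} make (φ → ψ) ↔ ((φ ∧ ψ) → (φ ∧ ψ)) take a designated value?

Designated under: (φ=1, ψ=1); (φ=0, ψ=1); (φ=0, ψ=U); (φ=0, ψ=0).

4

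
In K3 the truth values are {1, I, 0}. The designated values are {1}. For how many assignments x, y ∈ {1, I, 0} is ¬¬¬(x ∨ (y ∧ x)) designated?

3

Designated under: (x=0, y=1); (x=0, y=I); (x=0, y=0).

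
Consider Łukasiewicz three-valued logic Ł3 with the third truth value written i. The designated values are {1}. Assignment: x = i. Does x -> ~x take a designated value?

~x = ~i = i
x -> ~x = i -> i = 1  [min(1, 1−½+½)]
1 ∈ {1}.

Yes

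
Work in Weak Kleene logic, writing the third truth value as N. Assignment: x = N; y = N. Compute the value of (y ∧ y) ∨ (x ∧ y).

N

y ∧ y = N ∧ N = N
x ∧ y = N ∧ N = N
(y ∧ y) ∨ (x ∧ y) = N ∨ N = N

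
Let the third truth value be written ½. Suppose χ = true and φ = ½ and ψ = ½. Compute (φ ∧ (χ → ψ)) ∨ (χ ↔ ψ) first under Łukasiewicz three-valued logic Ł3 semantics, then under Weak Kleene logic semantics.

In Łukasiewicz three-valued logic Ł3: χ → ψ = true → ½ = ½
φ ∧ (χ → ψ) = ½ ∧ ½ = ½
χ ↔ ψ = true ↔ ½ = ½
(φ ∧ (χ → ψ)) ∨ (χ ↔ ψ) = ½ ∨ ½ = ½
In Weak Kleene logic: χ → ψ = true → ½ = ½
φ ∧ (χ → ψ) = ½ ∧ ½ = ½
χ ↔ ψ = true ↔ ½ = ½
(φ ∧ (χ → ψ)) ∨ (χ ↔ ψ) = ½ ∨ ½ = ½

½; ½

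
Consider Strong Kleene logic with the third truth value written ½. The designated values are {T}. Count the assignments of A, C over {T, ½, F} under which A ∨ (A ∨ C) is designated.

Of the 9 assignments, 5 give a value in {T}.

5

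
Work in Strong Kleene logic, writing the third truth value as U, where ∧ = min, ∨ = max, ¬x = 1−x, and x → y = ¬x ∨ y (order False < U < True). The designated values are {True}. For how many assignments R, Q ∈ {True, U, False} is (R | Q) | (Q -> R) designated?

7

Of the 9 assignments, 7 give a value in {True}.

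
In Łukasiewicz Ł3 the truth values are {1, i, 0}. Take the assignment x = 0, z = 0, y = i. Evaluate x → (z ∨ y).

z ∨ y = 0 ∨ i = i
x → (z ∨ y) = 0 → i = 1  [min(1, 1−0+½)]

1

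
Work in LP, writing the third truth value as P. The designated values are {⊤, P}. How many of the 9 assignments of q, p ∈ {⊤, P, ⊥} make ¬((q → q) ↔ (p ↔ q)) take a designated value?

Of the 9 assignments, 7 give a value in {⊤, P}.

7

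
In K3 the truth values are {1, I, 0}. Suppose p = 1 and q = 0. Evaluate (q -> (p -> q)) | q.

p -> q = 1 -> 0 = 0
q -> (p -> q) = 0 -> 0 = 1
(q -> (p -> q)) | q = 1 | 0 = 1

1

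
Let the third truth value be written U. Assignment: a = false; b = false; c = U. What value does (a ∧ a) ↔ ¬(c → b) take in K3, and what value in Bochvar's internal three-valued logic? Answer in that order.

In K3: a ∧ a = false ∧ false = false
c → b = U → false = U
¬(c → b) = ¬U = U
(a ∧ a) ↔ ¬(c → b) = false ↔ U = U
In Bochvar's internal three-valued logic: a ∧ a = false ∧ false = false
c → b = U → false = U
¬(c → b) = ¬U = U
(a ∧ a) ↔ ¬(c → b) = false ↔ U = U

U; U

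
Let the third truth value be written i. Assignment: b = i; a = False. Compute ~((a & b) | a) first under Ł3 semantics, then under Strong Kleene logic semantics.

In Ł3: a & b = False & i = False
(a & b) | a = False | False = False
~((a & b) | a) = ~False = True
In Strong Kleene logic: a & b = False & i = False
(a & b) | a = False | False = False
~((a & b) | a) = ~False = True

True; True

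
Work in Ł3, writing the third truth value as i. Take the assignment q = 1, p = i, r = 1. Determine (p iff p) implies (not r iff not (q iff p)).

i

p iff p = i iff i = 1
not r = not 1 = 0
q iff p = 1 iff i = i
not (q iff p) = not i = i
not r iff not (q iff p) = 0 iff i = i
(p iff p) implies (not r iff not (q iff p)) = 1 implies i = i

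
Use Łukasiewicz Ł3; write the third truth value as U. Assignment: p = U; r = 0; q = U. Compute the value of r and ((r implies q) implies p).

0

r implies q = 0 implies U = 1  [min(1, 1−0+½)]
(r implies q) implies p = 1 implies U = U
r and ((r implies q) implies p) = 0 and U = 0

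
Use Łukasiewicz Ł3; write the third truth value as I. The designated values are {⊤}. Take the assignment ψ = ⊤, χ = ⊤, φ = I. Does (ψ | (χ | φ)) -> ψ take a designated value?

χ | φ = ⊤ | I = ⊤
ψ | (χ | φ) = ⊤ | ⊤ = ⊤
(ψ | (χ | φ)) -> ψ = ⊤ -> ⊤ = ⊤
⊤ ∈ {⊤}.

Yes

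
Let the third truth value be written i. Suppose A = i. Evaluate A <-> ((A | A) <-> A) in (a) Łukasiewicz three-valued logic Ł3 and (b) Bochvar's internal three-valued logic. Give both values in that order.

i; i

In Łukasiewicz three-valued logic Ł3: A | A = i | i = i
(A | A) <-> A = i <-> i = ⊤  [1 − |½−½|]
A <-> ((A | A) <-> A) = i <-> ⊤ = i
In Bochvar's internal three-valued logic: A | A = i | i = i
(A | A) <-> A = i <-> i = i
A <-> ((A | A) <-> A) = i <-> i = i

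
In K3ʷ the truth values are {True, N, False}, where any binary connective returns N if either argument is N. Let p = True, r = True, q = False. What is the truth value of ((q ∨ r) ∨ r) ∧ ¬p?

False

q ∨ r = False ∨ True = True
(q ∨ r) ∨ r = True ∨ True = True
¬p = ¬True = False
((q ∨ r) ∨ r) ∧ ¬p = True ∧ False = False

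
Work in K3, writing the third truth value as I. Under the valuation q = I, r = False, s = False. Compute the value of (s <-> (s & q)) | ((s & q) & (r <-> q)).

True

s & q = False & I = False
s <-> (s & q) = False <-> False = True
s & q = False & I = False
r <-> q = False <-> I = I
(s & q) & (r <-> q) = False & I = False
(s <-> (s & q)) | ((s & q) & (r <-> q)) = True | False = True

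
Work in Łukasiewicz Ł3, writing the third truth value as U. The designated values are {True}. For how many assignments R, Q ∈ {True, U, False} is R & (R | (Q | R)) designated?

3

Designated under: (R=True, Q=True); (R=True, Q=U); (R=True, Q=False).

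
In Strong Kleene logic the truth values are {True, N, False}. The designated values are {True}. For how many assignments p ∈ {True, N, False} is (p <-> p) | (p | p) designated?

p=True: True ✓
p=N: N ·
p=False: True ✓

2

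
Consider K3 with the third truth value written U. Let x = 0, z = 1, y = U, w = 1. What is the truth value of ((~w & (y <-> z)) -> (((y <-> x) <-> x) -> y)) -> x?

~w = ~1 = 0
y <-> z = U <-> 1 = U
~w & (y <-> z) = 0 & U = 0
y <-> x = U <-> 0 = U
(y <-> x) <-> x = U <-> 0 = U
((y <-> x) <-> x) -> y = U -> U = U  [~U | U]
(~w & (y <-> z)) -> (((y <-> x) <-> x) -> y) = 0 -> U = 1
((~w & (y <-> z)) -> (((y <-> x) <-> x) -> y)) -> x = 1 -> 0 = 0

0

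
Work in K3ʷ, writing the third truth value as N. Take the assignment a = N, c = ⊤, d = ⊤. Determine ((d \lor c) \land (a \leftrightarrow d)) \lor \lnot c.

d \lor c = ⊤ \lor ⊤ = ⊤
a \leftrightarrow d = N \leftrightarrow ⊤ = N
(d \lor c) \land (a \leftrightarrow d) = ⊤ \land N = N
\lnot c = \lnot ⊤ = ⊥
((d \lor c) \land (a \leftrightarrow d)) \lor \lnot c = N \lor ⊥ = N

N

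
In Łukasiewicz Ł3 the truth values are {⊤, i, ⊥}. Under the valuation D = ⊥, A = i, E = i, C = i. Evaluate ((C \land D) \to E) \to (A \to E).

C \land D = i \land ⊥ = ⊥
(C \land D) \to E = ⊥ \to i = ⊤  [min(1, 1−0+½)]
A \to E = i \to i = ⊤
((C \land D) \to E) \to (A \to E) = ⊤ \to ⊤ = ⊤

⊤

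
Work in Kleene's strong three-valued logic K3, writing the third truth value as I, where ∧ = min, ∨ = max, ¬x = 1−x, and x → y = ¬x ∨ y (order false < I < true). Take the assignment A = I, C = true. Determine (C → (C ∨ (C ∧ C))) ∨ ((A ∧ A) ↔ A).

C ∧ C = true ∧ true = true
C ∨ (C ∧ C) = true ∨ true = true
C → (C ∨ (C ∧ C)) = true → true = true
A ∧ A = I ∧ I = I
(A ∧ A) ↔ A = I ↔ I = I
(C → (C ∨ (C ∧ C))) ∨ ((A ∧ A) ↔ A) = true ∨ I = true

true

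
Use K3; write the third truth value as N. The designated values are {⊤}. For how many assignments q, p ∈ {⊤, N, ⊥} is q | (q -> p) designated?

7

Of the 9 assignments, 7 give a value in {⊤}.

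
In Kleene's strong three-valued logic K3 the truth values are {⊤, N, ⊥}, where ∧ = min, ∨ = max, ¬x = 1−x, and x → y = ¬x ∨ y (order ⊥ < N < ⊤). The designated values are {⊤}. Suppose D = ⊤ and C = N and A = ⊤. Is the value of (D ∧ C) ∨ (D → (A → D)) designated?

D ∧ C = ⊤ ∧ N = N
A → D = ⊤ → ⊤ = ⊤
D → (A → D) = ⊤ → ⊤ = ⊤
(D ∧ C) ∨ (D → (A → D)) = N ∨ ⊤ = ⊤
⊤ ∈ {⊤}.

Yes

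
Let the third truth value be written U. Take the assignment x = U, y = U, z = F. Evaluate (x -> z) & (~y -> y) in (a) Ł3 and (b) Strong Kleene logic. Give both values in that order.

In Ł3: x -> z = U -> F = U  [min(1, 1−½+0)]
~y = ~U = U
~y -> y = U -> U = T
(x -> z) & (~y -> y) = U & T = U
In Strong Kleene logic: x -> z = U -> F = U
~y = ~U = U
~y -> y = U -> U = U
(x -> z) & (~y -> y) = U & U = U

U; U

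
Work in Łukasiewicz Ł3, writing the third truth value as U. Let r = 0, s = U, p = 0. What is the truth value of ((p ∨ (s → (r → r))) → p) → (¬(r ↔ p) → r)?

1

r → r = 0 → 0 = 1
s → (r → r) = U → 1 = 1
p ∨ (s → (r → r)) = 0 ∨ 1 = 1
(p ∨ (s → (r → r))) → p = 1 → 0 = 0
r ↔ p = 0 ↔ 0 = 1
¬(r ↔ p) = ¬1 = 0
¬(r ↔ p) → r = 0 → 0 = 1
((p ∨ (s → (r → r))) → p) → (¬(r ↔ p) → r) = 0 → 1 = 1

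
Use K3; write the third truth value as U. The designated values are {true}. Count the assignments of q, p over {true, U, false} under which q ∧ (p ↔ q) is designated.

1

Designated under: (q=true, p=true).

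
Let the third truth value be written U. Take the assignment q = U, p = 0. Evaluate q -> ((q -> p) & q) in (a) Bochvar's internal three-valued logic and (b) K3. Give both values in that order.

U; U

In Bochvar's internal three-valued logic: q -> p = U -> 0 = U  [any arg is the third value ⇒ result is the third value]
(q -> p) & q = U & U = U
q -> ((q -> p) & q) = U -> U = U
In K3: q -> p = U -> 0 = U  [~U | 0]
(q -> p) & q = U & U = U
q -> ((q -> p) & q) = U -> U = U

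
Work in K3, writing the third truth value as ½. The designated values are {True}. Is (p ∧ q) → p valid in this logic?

Countermodel: p=½, q=True gives ½, which is not designated.

No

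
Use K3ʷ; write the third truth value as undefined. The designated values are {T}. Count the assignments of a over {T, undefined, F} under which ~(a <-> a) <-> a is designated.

1

a=T: F ·
a=undefined: undefined ·
a=F: T ✓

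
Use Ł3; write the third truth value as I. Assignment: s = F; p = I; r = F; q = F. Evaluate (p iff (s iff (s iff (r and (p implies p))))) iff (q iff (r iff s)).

p implies p = I implies I = T  [min(1, 1−½+½)]
r and (p implies p) = F and T = F
s iff (r and (p implies p)) = F iff F = T
s iff (s iff (r and (p implies p))) = F iff T = F
p iff (s iff (s iff (r and (p implies p)))) = I iff F = I
r iff s = F iff F = T
q iff (r iff s) = F iff T = F
(p iff (s iff (s iff (r and (p implies p))))) iff (q iff (r iff s)) = I iff F = I

I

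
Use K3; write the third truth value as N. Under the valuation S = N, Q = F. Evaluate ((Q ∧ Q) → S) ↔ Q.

F

Q ∧ Q = F ∧ F = F
(Q ∧ Q) → S = F → N = T  [¬F ∨ N]
((Q ∧ Q) → S) ↔ Q = T ↔ F = F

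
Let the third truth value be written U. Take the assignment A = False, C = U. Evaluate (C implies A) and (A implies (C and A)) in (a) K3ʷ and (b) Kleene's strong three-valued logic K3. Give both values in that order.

In K3ʷ: C implies A = U implies False = U
C and A = U and False = U
A implies (C and A) = False implies U = U
(C implies A) and (A implies (C and A)) = U and U = U
In Kleene's strong three-valued logic K3: C implies A = U implies False = U  [not U or False]
C and A = U and False = False
A implies (C and A) = False implies False = True
(C implies A) and (A implies (C and A)) = U and True = U

U; U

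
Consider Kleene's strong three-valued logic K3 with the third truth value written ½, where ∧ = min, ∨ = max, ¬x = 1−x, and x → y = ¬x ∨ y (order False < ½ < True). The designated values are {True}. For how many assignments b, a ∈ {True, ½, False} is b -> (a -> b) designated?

Of the 9 assignments, 7 give a value in {True}.

7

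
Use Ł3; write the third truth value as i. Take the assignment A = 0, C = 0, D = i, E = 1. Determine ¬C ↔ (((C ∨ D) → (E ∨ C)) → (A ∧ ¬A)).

¬C = ¬0 = 1
C ∨ D = 0 ∨ i = i
E ∨ C = 1 ∨ 0 = 1
(C ∨ D) → (E ∨ C) = i → 1 = 1
¬A = ¬0 = 1
A ∧ ¬A = 0 ∧ 1 = 0
((C ∨ D) → (E ∨ C)) → (A ∧ ¬A) = 1 → 0 = 0
¬C ↔ (((C ∨ D) → (E ∨ C)) → (A ∧ ¬A)) = 1 ↔ 0 = 0

0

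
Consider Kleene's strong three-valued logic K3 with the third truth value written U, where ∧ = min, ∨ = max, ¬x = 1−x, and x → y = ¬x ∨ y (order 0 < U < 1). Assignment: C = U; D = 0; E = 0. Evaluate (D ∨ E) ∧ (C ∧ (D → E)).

D ∨ E = 0 ∨ 0 = 0
D → E = 0 → 0 = 1
C ∧ (D → E) = U ∧ 1 = U
(D ∨ E) ∧ (C ∧ (D → E)) = 0 ∧ U = 0

0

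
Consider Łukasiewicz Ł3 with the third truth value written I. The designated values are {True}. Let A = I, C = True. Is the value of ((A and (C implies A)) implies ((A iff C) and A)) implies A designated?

No

C implies A = True implies I = I  [min(1, 1−1+½)]
A and (C implies A) = I and I = I
A iff C = I iff True = I
(A iff C) and A = I and I = I
(A and (C implies A)) implies ((A iff C) and A) = I implies I = True
((A and (C implies A)) implies ((A iff C) and A)) implies A = True implies I = I
I ∉ {True}.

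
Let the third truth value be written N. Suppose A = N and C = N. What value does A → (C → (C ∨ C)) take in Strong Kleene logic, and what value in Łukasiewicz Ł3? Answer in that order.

In Strong Kleene logic: C ∨ C = N ∨ N = N
C → (C ∨ C) = N → N = N  [¬N ∨ N]
A → (C → (C ∨ C)) = N → N = N
In Łukasiewicz Ł3: C ∨ C = N ∨ N = N
C → (C ∨ C) = N → N = True
A → (C → (C ∨ C)) = N → True = True
They differ because Strong Kleene logic and Łukasiewicz Ł3 treat N differently under implication.

N; True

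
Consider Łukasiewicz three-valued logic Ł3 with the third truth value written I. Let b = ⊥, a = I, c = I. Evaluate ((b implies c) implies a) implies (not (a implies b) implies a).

b implies c = ⊥ implies I = ⊤  [min(1, 1−0+½)]
(b implies c) implies a = ⊤ implies I = I
a implies b = I implies ⊥ = I
not (a implies b) = not I = I
not (a implies b) implies a = I implies I = ⊤
((b implies c) implies a) implies (not (a implies b) implies a) = I implies ⊤ = ⊤

⊤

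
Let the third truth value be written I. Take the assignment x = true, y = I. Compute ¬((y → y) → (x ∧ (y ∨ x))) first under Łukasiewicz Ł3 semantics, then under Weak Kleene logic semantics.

false; I

In Łukasiewicz Ł3: y → y = I → I = true  [min(1, 1−½+½)]
y ∨ x = I ∨ true = true
x ∧ (y ∨ x) = true ∧ true = true
(y → y) → (x ∧ (y ∨ x)) = true → true = true
¬((y → y) → (x ∧ (y ∨ x))) = ¬true = false
In Weak Kleene logic: y → y = I → I = I  [any arg is the third value ⇒ result is the third value]
y ∨ x = I ∨ true = I
x ∧ (y ∨ x) = true ∧ I = I
(y → y) → (x ∧ (y ∨ x)) = I → I = I
¬((y → y) → (x ∧ (y ∨ x))) = ¬I = I
They differ because Łukasiewicz Ł3 and Weak Kleene logic treat I differently under the binary connectives.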